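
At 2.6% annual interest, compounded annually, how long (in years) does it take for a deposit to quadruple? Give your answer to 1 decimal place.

(1 + 0.026)^t = 4.
t = ln 4 / ln(1 + 0.026) ≈ 1.3863/0.0256677 ≈ 54.0092.

54.0 years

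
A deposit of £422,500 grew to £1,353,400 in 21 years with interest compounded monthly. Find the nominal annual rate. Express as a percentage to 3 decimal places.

5.557%

(1 + r/12)^252 = 1,353,400/422,500 = 3.20331.
1 + r/12 = 3.20331^(1/252) ≈ 1.00463, so r/12 ≈ 0.00463047.
r ≈ 12·0.00463047 = 5.55657%.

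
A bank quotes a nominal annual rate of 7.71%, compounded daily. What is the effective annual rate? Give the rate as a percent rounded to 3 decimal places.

8.014%

EAR = (1 + 7.71%/365)^365 − 1 = (1 + 0.000211233)^365 − 1.
(1 + 0.000211233)^365 ≈ 1.080141, so EAR ≈ 8.01413%.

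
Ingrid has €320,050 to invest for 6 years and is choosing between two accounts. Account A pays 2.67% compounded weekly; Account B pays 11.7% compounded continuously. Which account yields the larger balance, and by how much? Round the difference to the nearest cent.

A: (1 + 0.0267/52)^312 ≈ 1.17369734002, so 320,050 × 1.17369734002 ≈ 375,641.8337.
B: e^(0.117·6) = e^0.702 ≈ 2.01778424308, so 320,050 × 2.01778424308 ≈ 645,791.8470.
Difference ≈ 270,150.0133 in favor of B.

Account B, by €270,150.01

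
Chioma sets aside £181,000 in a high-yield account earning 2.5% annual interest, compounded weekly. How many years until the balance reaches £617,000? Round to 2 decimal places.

49.07 years

(1 + 0.000480769)^(52t) = 617,000/181,000 = 3.4088.
52t·ln(1 + 0.000480769) = ln(3.4088); 52t = 1.2264/0.000480654 ≈ 2551.4669.
t ≈ 49.0667 years.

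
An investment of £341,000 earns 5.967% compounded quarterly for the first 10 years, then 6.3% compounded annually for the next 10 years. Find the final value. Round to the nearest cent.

£1,135,838.71

Phase 1: 341,000·(1 + 0.0149175)^40 ≈ 616,572.3140.
Phase 2: 616,572.3140·(1 + 0.063)^10 ≈ 1,135,838.7082.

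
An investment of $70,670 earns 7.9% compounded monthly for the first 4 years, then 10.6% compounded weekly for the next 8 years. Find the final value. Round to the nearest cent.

Phase 1: 70,670·(1 + 0.079/12)^48 ≈ 96,832.7759.
Phase 2: 96,832.7759·(1 + 0.106/52)^416 ≈ 225,906.7709.

$225,906.77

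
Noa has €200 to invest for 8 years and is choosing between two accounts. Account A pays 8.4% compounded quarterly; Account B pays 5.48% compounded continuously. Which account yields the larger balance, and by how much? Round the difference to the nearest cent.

A: (1 + 0.021)^32 ≈ 1.94457074, so 200 × 1.94457074 ≈ 388.9141.
B: e^(0.0548·8) = e^0.4384 ≈ 1.55022487, so 200 × 1.55022487 ≈ 310.0450.
Difference ≈ 78.8692 in favor of A.

Account A, by €78.87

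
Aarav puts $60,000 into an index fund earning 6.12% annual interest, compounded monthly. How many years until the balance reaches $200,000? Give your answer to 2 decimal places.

We need (1 + 0.0051)^(12t) = 3.3333, so 12t = ln 3.3333 / ln 1.0051 ≈ 236.6746.
t ≈ 236.6746/12 = 19.7229 years.

19.72 years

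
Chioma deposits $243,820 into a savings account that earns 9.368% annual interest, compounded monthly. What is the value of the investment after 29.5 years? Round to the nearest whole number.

Growth factor = (1 + 0.09368/12)^354 ≈ 15.68694312587.
A ≈ 243,820 × 15.68694312587 ≈ 3,824,790.4729.

$3,824,790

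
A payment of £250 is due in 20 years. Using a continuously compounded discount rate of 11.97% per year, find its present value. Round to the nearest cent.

£22.82

P = A·e^(−rt) = 250·e^(−2.394).
e^(−2.394) ≈ 0.0912638972, so P ≈ 22.8160.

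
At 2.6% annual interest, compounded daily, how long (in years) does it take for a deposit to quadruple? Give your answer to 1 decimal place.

(1 + 0.0000712329)^(365t) = 4.
365t = ln 4 / ln(1 + 0.0000712329) ≈ 1.3863/7.12303e-05 ≈ 19462.1332.
t ≈ 53.3209.

53.3 years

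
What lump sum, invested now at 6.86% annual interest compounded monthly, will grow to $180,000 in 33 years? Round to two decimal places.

Growth factor = (1 + 0.0686/12)^396 ≈ 9.55776449503.
P = 180,000/9.55776449503 ≈ 18,832.8557.

$18,832.86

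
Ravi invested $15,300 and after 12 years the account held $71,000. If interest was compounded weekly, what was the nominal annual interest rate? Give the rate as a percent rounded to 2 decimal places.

The 624-period growth factor is 71,000/15,300 = 4.64052.
r/52 = 4.64052^(1/624) − 1 ≈ 0.00246269, so r ≈ 52·0.00246269 = 12.80597%.

12.81%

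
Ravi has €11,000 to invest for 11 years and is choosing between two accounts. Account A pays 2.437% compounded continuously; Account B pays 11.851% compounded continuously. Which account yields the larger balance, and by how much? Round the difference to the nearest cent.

Account B, by €26,126.41

Account A growth factor: e^(0.02437·11) = e^0.26807 ≈ 1.3074386575; balance ≈ 14,381.8252.
Account B growth factor: e^(0.11851·11) = e^1.30361 ≈ 3.6825667667; balance ≈ 40,508.2344.
Account B is larger by 26,126.4092.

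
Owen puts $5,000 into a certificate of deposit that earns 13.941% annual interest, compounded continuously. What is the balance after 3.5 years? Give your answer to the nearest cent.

$8,144.74

A = P·e^(rt) = 5,000·e^(0.13941·3.5) = 5,000·e^0.487935.
e^0.487935 ≈ 1.628948965, so A ≈ 8,144.7448.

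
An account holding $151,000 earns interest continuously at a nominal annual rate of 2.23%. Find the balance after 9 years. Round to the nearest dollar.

$184,561

A = P·e^(rt) = 151,000·e^(0.0223·9) = 151,000·e^0.2007.
e^0.2007 ≈ 1.2222580394, so A ≈ 184,560.9640.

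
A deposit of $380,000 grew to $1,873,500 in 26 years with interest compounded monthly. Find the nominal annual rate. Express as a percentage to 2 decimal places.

6.15%

(1 + r/12)^312 = 1,873,500/380,000 = 4.93026.
1 + r/12 = 4.93026^(1/312) ≈ 1.005127, so r/12 ≈ 0.00512653.
r ≈ 12·0.00512653 = 6.15184%.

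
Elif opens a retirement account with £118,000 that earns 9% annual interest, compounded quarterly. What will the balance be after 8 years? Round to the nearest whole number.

£240,496

Periodic rate = 9%/4 = 0.0225; periods = 4·8 = 32.
A = 118,000·(1 + 0.0225)^32 ≈ 118,000·2.03810302577 ≈ 240,496.1570.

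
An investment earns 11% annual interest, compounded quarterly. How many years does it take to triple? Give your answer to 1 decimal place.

10.1 years

(1 + 0.0275)^(4t) = 3.
4t = ln 3 / ln(1 + 0.0275) ≈ 1.0986/0.0271287 ≈ 40.4964.
t ≈ 10.1241.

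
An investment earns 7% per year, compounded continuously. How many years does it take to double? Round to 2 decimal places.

e^(0.07t) = 2, so 0.07t = ln 2 ≈ 0.69315.
t ≈ 0.69315/0.07 ≈ 9.9021.

9.90 years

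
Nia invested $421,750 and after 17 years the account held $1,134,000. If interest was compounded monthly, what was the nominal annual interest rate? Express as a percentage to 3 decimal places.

(1 + r/12)^204 = 1,134,000/421,750 = 2.6888.
1 + r/12 = 2.6888^(1/204) ≈ 1.00486, so r/12 ≈ 0.00486027.
r ≈ 12·0.00486027 = 5.83233%.

5.832%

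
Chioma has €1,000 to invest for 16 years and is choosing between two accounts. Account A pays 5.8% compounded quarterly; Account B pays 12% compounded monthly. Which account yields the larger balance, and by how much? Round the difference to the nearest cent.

Account B, by €4,243.57

Account A growth factor: (1 + 0.0145)^64 ≈ 2.512645892; balance ≈ 2,512.6459.
Account B growth factor: (1 + 0.01)^192 ≈ 6.756219742; balance ≈ 6,756.2197.
Account B is larger by 4,243.5738.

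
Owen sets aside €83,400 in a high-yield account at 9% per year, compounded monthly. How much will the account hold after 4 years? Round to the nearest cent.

Periodic rate = 9%/12 = 0.0075; periods = 12·4 = 48.
A = 83,400·(1 + 0.0075)^48 ≈ 83,400·1.43140533331 ≈ 119,379.2048.

€119,379.20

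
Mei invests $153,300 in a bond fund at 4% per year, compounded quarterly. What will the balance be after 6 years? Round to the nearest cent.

$194,650.32

Growth factor = (1 + 0.01)^24 ≈ 1.26973464853.
A ≈ 153,300 × 1.26973464853 ≈ 194,650.3216.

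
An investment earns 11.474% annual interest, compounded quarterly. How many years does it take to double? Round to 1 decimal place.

6.1 years

(1 + 0.028685)^(4t) = 2.
4t = ln 2 / ln(1 + 0.028685) ≈ 0.69315/0.0282813 ≈ 24.5090.
t ≈ 6.1273.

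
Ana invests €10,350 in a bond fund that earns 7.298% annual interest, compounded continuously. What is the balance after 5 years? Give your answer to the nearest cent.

€14,907.83

A = P·e^(rt) = 10,350·e^(0.07298·5) = 10,350·e^0.3649.
e^0.3649 ≈ 1.440369964, so A ≈ 14,907.8291.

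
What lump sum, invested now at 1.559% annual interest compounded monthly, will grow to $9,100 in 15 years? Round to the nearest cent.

Growth factor = (1 + 0.01559/12)^180 ≈ 1.263263215.
P = 9,100/1.263263215 ≈ 7,203.5660.

$7,203.57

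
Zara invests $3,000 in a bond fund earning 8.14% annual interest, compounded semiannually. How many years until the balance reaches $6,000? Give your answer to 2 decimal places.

8.69 years

(1 + 0.0407)^(2t) = 6,000/3,000 = 2.
2t·ln(1 + 0.0407) = ln(2); 2t = 0.69315/0.0398936 ≈ 17.3749.
t ≈ 8.6875 years.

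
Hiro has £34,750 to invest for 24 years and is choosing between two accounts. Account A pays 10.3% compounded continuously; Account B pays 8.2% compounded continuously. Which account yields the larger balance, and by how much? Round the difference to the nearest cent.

Account A growth factor: e^(0.103·24) = e^2.472 ≈ 11.846115406; balance ≈ 411,652.5104.
Account B growth factor: e^(0.082·24) = e^1.968 ≈ 7.15634946717; balance ≈ 248,683.1440.
Account A is larger by 162,969.3664.

Account A, by £162,969.37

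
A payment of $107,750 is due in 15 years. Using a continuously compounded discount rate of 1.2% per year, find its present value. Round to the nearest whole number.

$90,000

P = A·e^(−rt) = 107,750·e^(−0.18).
e^(−0.18) ≈ 0.835270211411, so P ≈ 90,000.3653.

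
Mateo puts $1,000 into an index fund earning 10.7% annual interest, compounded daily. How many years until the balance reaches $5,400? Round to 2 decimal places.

15.76 years

We need (1 + 0.000293151)^(365t) = 5.4, so 365t = ln 5.4 / ln 1.000293 ≈ 5753.5125.
t ≈ 5753.5125/365 = 15.7630 years.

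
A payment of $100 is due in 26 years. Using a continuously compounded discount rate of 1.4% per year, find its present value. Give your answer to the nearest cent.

P = A·e^(−rt) = 100·e^(−0.364).
e^(−0.364) ≈ 0.69489119, so P ≈ 69.4891.

$69.49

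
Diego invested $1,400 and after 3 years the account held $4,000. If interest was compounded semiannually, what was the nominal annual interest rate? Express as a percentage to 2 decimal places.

(1 + r/2)^6 = 4,000/1,400 = 2.85714.
1 + r/2 = 2.85714^(1/6) ≈ 1.191211, so r/2 ≈ 0.191211.
r ≈ 2·0.191211 = 38.24218%.

38.24%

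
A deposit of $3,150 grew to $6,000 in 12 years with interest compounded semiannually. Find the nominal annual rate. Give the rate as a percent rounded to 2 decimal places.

5.44%

The 24-period growth factor is 6,000/3,150 = 1.90476.
r/2 = 1.90476^(1/24) − 1 ≈ 0.0272119, so r ≈ 2·0.0272119 = 5.44237%.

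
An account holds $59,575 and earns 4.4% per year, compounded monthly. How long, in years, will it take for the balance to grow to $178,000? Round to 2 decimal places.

We need (1 + 0.00366667)^(12t) = 2.9878, so 12t = ln 2.9878 / ln 1.003667 ≈ 299.0599.
t ≈ 299.0599/12 = 24.9217 years.

24.92 years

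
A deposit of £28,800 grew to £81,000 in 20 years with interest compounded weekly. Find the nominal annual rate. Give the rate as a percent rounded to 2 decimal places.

5.17%

The 1040-period growth factor is 81,000/28,800 = 2.8125.
r/52 = 2.8125^(1/1040) − 1 ≈ 0.000994796, so r ≈ 52·0.000994796 = 5.17294%.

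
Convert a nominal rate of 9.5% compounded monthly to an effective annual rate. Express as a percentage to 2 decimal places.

One year is 12 periods at 0.00791667 each: (1 + 0.00791667)^12 ≈ 1.099248.
EAR = 1.099248 − 1 ≈ 9.92476%.

9.92%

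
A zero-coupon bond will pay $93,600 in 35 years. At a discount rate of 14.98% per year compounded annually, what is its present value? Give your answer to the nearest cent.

$707.12

Annual rate = 14.98% = 0.1498; 35 periods.
P = 93,600/(1 + 0.1498)^35 ≈ 93,600/132.36728188 ≈ 707.1234.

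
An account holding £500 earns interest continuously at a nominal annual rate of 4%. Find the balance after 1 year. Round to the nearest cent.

A = P·e^(rt) = 500·e^(0.04·1) = 500·e^0.04.
e^0.04 ≈ 1.04081077, so A ≈ 520.4054.

£520.41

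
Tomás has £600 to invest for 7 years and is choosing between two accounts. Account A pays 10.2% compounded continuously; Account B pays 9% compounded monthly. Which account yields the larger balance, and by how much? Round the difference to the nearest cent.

Account A, by £101.36

Account A growth factor: e^(0.102·7) = e^0.714 ≈ 2.042143517; balance ≈ 1,225.2861.
Account B growth factor: (1 + 0.0075)^84 ≈ 1.873201963; balance ≈ 1,123.9212.
Account A is larger by 101.3649.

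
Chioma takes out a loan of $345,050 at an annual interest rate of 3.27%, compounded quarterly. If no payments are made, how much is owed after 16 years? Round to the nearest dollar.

Growth factor = (1 + 0.008175)^64 ≈ 1.68383344118.
A ≈ 345,050 × 1.68383344118 ≈ 581,006.7289.

$581,007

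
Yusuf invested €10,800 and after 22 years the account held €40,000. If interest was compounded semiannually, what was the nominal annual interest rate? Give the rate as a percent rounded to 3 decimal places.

6.041%

The 44-period growth factor is 40,000/10,800 = 3.7037.
r/2 = 3.7037^(1/44) − 1 ≈ 0.0302048, so r ≈ 2·0.0302048 = 6.04095%.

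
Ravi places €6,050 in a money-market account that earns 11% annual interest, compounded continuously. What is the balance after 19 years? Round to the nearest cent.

A = P·e^(rt) = 6,050·e^(0.11·19) = 6,050·e^2.09.
e^2.09 ≈ 8.0849151643, so A ≈ 48,913.7367.

€48,913.74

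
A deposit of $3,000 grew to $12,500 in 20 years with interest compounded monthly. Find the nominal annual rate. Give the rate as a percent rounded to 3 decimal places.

7.157%

(1 + r/12)^240 = 12,500/3,000 = 4.16667.
1 + r/12 = 4.16667^(1/240) ≈ 1.005964, so r/12 ≈ 0.00596403.
r ≈ 12·0.00596403 = 7.15684%.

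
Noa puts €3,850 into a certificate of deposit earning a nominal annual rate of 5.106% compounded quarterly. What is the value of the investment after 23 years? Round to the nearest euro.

Periodic rate = 5.106%/4 = 0.012765; periods = 4·23 = 92.
A = 3,850·(1 + 0.012765)^92 ≈ 3,850·3.2121731494 ≈ 12,366.8666.

€12,367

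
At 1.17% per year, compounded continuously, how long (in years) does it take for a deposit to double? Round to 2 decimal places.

59.24 years

e^(0.0117t) = 2, so 0.0117t = ln 2 ≈ 0.69315.
t ≈ 0.69315/0.0117 ≈ 59.2433.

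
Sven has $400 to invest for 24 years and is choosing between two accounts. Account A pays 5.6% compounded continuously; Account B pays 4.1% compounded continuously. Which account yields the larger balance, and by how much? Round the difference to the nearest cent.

Account A growth factor: e^(0.056·24) = e^1.344 ≈ 3.834350273; balance ≈ 1,533.7401.
Account B growth factor: e^(0.041·24) = e^0.984 ≈ 2.675135411; balance ≈ 1,070.0542.
Account A is larger by 463.6859.

Account A, by $463.69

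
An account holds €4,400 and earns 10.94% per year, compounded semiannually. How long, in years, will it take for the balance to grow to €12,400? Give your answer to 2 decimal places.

(1 + 0.0547)^(2t) = 12,400/4,400 = 2.8182.
2t·ln(1 + 0.0547) = ln(2.8182); 2t = 1.0361/0.0532564 ≈ 19.4548.
t ≈ 9.7274 years.

9.73 years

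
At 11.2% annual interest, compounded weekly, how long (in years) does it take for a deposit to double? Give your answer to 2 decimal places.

6.20 years

(1 + 0.00215385)^(52t) = 2.
52t = ln 2 / ln(1 + 0.00215385) ≈ 0.69315/0.00215153 ≈ 322.1648.
t ≈ 6.1955.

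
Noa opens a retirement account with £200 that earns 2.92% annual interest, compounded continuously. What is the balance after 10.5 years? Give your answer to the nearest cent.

£271.76

A = P·e^(rt) = 200·e^(0.0292·10.5) = 200·e^0.3066.
e^0.3066 ≈ 1.35879734, so A ≈ 271.7595.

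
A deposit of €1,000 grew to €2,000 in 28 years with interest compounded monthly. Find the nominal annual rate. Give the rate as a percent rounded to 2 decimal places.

2.48%

(1 + r/12)^336 = 2,000/1,000 = 2.
1 + r/12 = 2^(1/336) ≈ 1.002065, so r/12 ≈ 0.00206507.
r ≈ 12·0.00206507 = 2.47808%.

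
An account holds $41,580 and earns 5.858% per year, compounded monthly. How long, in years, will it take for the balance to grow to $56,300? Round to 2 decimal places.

(1 + 0.00488167)^(12t) = 56,300/41,580 = 1.354.
12t·ln(1 + 0.00488167) = ln(1.354); 12t = 0.30308/0.00486979 ≈ 62.2358.
t ≈ 5.1863 years.

5.19 years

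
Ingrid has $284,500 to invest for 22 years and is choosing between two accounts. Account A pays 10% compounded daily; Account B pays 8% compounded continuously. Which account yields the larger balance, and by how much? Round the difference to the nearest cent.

Account A growth factor: (1 + 0.1/365)^8030 ≈ 9.022294538676; balance ≈ 2,566,842.7963.
Account B growth factor: e^(0.08·22) = e^1.76 ≈ 5.812437394403; balance ≈ 1,653,638.4387.
Account A is larger by 913,204.3575.

Account A, by $913,204.36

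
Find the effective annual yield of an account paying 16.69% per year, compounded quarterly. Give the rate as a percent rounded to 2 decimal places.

One year is 4 periods at 0.041725 each: (1 + 0.041725)^4 ≈ 1.177639.
EAR = 1.177639 − 1 ≈ 17.76395%.

17.76%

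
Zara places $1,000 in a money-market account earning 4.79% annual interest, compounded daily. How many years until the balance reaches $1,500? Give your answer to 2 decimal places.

8.47 years

(1 + 0.000131233)^(365t) = 1,500/1,000 = 1.5.
365t·ln(1 + 0.000131233) = ln(1.5); 365t = 0.40547/0.000131224 ≈ 3089.8638.
t ≈ 8.4654 years.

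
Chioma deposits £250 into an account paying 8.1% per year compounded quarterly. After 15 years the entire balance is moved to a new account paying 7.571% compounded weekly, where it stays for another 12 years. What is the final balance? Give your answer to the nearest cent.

£2,063.55

After 15 years at 8.1%: 250 × 3.32963177 ≈ 832.4079.
Then 12 years at 7.571%: 832.4079 × 2.479009924 ≈ 2,063.5475.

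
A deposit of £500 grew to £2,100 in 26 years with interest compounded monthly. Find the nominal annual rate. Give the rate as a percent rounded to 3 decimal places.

5.532%

The 312-period growth factor is 2,100/500 = 4.2.
r/12 = 4.2^(1/312) − 1 ≈ 0.00461022, so r ≈ 12·0.00461022 = 5.53227%.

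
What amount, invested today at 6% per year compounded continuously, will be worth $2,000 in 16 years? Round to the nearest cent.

$765.79

P = A·e^(−rt) = 2,000·e^(−0.96).
e^(−0.96) ≈ 0.382892886, so P ≈ 765.7858.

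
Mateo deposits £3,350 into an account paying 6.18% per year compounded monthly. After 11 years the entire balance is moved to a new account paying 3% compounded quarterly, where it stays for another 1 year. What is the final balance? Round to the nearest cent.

After 11 years at 6.18%: 3,350 × 1.97004326 ≈ 6,599.6449.
Then 1 years at 3%: 6,599.6449 × 1.030339191 ≈ 6,799.8728.

£6,799.87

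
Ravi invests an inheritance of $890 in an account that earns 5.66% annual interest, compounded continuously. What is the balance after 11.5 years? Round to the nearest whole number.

$1,706

A = P·e^(rt) = 890·e^(0.0566·11.5) = 890·e^0.6509.
e^0.6509 ≈ 1.917265592, so A ≈ 1,706.3664.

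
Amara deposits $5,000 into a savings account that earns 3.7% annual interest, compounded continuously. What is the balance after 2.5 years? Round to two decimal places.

$5,484.57

A = P·e^(rt) = 5,000·e^(0.037·2.5) = 5,000·e^0.0925.
e^0.0925 ≈ 1.096913142, so A ≈ 5,484.5657.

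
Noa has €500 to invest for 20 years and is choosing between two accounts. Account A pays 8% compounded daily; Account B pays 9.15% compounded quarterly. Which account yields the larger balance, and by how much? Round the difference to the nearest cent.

Account A growth factor: (1 + 0.08/365)^7300 ≈ 4.95216415; balance ≈ 2,476.0821.
Account B growth factor: (1 + 0.022875)^80 ≈ 6.106679605; balance ≈ 3,053.3398.
Account B is larger by 577.2577.

Account B, by €577.26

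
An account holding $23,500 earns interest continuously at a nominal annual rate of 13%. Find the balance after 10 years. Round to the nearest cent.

$86,228.47

A = P·e^(rt) = 23,500·e^(0.13·10) = 23,500·e^1.3.
e^1.3 ≈ 3.6692966676, so A ≈ 86,228.4717.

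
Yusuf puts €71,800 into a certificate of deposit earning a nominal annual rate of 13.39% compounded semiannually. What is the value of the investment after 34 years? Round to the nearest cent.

€5,887,366.22

Growth factor = (1 + 0.06695)^68 ≈ 81.99674397499.
A ≈ 71,800 × 81.99674397499 ≈ 5,887,366.2174.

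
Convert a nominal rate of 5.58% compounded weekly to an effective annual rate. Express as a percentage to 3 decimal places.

One year is 52 periods at 0.00107308 each: (1 + 0.00107308)^52 ≈ 1.057355.
EAR = 1.057355 − 1 ≈ 5.73546%.

5.735%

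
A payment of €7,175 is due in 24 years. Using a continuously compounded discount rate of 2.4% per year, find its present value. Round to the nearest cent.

P = A·e^(−rt) = 7,175·e^(−0.576).
e^(−0.576) ≈ 0.5621424452, so P ≈ 4,033.3720.

€4,033.37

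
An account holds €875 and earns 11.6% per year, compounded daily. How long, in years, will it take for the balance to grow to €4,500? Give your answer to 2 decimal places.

14.12 years

We need (1 + 0.000317808)^(365t) = 5.1429, so 365t = ln 5.1429 / ln 1.000318 ≈ 5153.6395.
t ≈ 5153.6395/365 = 14.1196 years.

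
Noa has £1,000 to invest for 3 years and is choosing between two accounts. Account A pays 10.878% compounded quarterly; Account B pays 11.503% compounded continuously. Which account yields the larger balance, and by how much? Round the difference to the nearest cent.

Account A growth factor: (1 + 0.027195)^12 ≈ 1.37985916; balance ≈ 1,379.8592.
Account B growth factor: e^(0.11503·3) = e^0.34509 ≈ 1.412117004; balance ≈ 1,412.1170.
Account B is larger by 32.2578.

Account B, by £32.26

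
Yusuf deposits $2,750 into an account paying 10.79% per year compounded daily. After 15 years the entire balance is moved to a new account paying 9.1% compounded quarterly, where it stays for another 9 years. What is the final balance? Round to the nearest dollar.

After 15 years at 10.79%: 2,750 × 5.0443097183 ≈ 13,871.8517.
Then 9 years at 9.1%: 13,871.8517 × 2.2475096967 ≈ 31,177.1213.

$31,177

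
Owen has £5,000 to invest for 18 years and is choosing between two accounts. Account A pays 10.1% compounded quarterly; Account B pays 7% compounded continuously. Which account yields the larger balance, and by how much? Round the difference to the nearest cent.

Account A, by £12,483.12

Account A growth factor: (1 + 0.02525)^72 ≈ 6.0220452303; balance ≈ 30,110.2262.
Account B growth factor: e^(0.07·18) = e^1.26 ≈ 3.5254214874; balance ≈ 17,627.1074.
Account A is larger by 12,483.1187.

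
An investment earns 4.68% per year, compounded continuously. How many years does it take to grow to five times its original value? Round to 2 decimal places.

34.39 years

e^(0.0468t) = 5, so 0.0468t = ln 5 ≈ 1.6094.
t ≈ 1.6094/0.0468 ≈ 34.3897.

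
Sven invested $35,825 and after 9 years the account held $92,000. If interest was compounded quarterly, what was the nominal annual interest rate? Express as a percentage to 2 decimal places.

The 36-period growth factor is 92,000/35,825 = 2.56804.
r/4 = 2.56804^(1/36) − 1 ≈ 0.0265446, so r ≈ 4·0.0265446 = 10.61784%.

10.62%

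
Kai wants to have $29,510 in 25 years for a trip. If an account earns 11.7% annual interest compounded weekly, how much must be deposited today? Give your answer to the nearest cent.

$1,588.86

Growth factor = (1 + 0.00225)^1300 ≈ 18.573100098.
P = 29,510/18.573100098 ≈ 1,588.8570.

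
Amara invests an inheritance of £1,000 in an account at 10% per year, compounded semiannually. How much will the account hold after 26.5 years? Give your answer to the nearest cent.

£13,274.95

Periodic rate = 10%/2 = 0.05; periods = 2·26.5 = 53.
A = 1,000·(1 + 0.05)^53 ≈ 1,000·13.274948677 ≈ 13,274.9487.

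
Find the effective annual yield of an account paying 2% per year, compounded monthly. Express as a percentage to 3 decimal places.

EAR = (1 + 2%/12)^12 − 1 = (1 + 0.00166667)^12 − 1.
(1 + 0.00166667)^12 ≈ 1.020184, so EAR ≈ 2.01844%.

2.018%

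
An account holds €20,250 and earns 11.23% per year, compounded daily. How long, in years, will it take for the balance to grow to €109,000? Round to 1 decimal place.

(1 + 0.000307671)^(365t) = 109,000/20,250 = 5.3827.
365t·ln(1 + 0.000307671) = ln(5.3827); 365t = 1.6832/0.000307624 ≈ 5471.5938.
t ≈ 14.9907 years.

15.0 years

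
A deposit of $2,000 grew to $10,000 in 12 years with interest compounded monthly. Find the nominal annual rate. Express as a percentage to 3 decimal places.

(1 + r/12)^144 = 10,000/2,000 = 5.
1 + r/12 = 5^(1/144) ≈ 1.011239, so r/12 ≈ 0.0112393.
r ≈ 12·0.0112393 = 13.48721%.

13.487%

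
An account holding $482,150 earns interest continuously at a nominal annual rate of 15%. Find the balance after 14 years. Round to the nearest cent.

$3,937,318.82

A = P·e^(rt) = 482,150·e^(0.15·14) = 482,150·e^2.1.
e^2.1 ≈ 8.166169912568, so A ≈ 3,937,318.8233.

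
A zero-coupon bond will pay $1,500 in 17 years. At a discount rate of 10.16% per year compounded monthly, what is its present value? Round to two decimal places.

Periodic rate = 10.16%/12 = 0.00846667; 204 periods.
P = 1,500/(1 + 0.1016/12)^204 ≈ 1,500/5.58413308 ≈ 268.6182.

$268.62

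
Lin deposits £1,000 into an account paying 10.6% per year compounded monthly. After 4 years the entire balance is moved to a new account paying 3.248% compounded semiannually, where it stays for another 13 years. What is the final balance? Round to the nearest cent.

£2,318.65

Phase 1: 1,000·(1 + 0.106/12)^48 ≈ 1,525.2194.
Phase 2: 1,525.2194·(1 + 0.01624)^26 ≈ 2,318.6529.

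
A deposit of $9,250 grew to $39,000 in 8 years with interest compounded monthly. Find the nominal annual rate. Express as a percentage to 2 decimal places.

18.12%

The 96-period growth factor is 39,000/9,250 = 4.21622.
r/12 = 4.21622^(1/96) − 1 ≈ 0.0151018, so r ≈ 12·0.0151018 = 18.12220%.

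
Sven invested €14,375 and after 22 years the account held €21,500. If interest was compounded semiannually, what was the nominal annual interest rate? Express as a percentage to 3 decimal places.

(1 + r/2)^44 = 21,500/14,375 = 1.49565.
1 + r/2 = 1.49565^(1/44) ≈ 1.009191, so r/2 ≈ 0.00919113.
r ≈ 2·0.00919113 = 1.83823%.

1.838%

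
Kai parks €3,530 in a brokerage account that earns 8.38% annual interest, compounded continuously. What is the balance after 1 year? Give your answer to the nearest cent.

€3,838.56

A = P·e^(rt) = 3,530·e^(0.0838·1) = 3,530·e^0.0838.
e^0.0838 ≈ 1.08741139, so A ≈ 3,838.5622.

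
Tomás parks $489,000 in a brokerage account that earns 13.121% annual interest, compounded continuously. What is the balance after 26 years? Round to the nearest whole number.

$14,821,328

A = P·e^(rt) = 489,000·e^(0.13121·26) = 489,000·e^3.41146.
e^3.41146 ≈ 30.30946378842, so A ≈ 14,821,327.7925.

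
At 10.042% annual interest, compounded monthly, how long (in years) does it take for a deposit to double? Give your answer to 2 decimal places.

6.93 years

(1 + 0.00836833)^(12t) = 2.
12t = ln 2 / ln(1 + 0.00836833) ≈ 0.69315/0.00833351 ≈ 83.1759.
t ≈ 6.9313.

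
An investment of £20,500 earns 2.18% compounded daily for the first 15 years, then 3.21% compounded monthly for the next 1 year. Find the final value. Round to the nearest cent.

£29,355.28

After 15 years at 2.18%: 20,500 × 1.3867879354 ≈ 28,429.1527.
Then 1 years at 3.21%: 28,429.1527 × 1.0325765078 ≈ 29,355.2752.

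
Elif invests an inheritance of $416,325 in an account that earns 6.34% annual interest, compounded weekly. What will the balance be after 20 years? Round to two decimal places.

$1,478,367.68

Periodic rate = 6.34%/52 = 0.00121923; periods = 52·20 = 1040.
A = 416,325·(1 + 0.0634/52)^1040 ≈ 416,325·3.550994252574 ≈ 1,478,367.6822.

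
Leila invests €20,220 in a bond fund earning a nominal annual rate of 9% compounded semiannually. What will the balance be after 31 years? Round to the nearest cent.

€309,735.62

Growth factor = (1 + 0.045)^62 ≈ 15.3182801435.
A ≈ 20,220 × 15.3182801435 ≈ 309,735.6245.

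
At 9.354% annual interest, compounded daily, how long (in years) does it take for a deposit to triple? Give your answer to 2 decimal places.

(1 + 0.000256274)^(365t) = 3.
365t = ln 3 / ln(1 + 0.000256274) ≈ 1.0986/0.000256241 ≈ 4287.4157.
t ≈ 11.7463.

11.75 years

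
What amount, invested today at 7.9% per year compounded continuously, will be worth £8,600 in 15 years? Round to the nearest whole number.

P = A·e^(−rt) = 8,600·e^(−1.185).
e^(−1.185) ≈ 0.3057461795, so P ≈ 2,629.4171.

£2,629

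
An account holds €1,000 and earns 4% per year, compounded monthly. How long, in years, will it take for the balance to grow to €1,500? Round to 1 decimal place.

10.2 years

We need (1 + 0.00333333)^(12t) = 1.5, so 12t = ln 1.5 / ln 1.003333 ≈ 121.8422.
t ≈ 121.8422/12 = 10.1535 years.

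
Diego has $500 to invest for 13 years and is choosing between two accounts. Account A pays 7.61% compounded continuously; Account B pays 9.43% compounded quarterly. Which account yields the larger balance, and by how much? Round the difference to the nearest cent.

Account B, by $334.87

A: e^(0.0761·13) = e^0.9893 ≈ 2.689351267, so 500 × 2.689351267 ≈ 1,344.6756.
B: (1 + 0.023575)^52 ≈ 3.359099301, so 500 × 3.359099301 ≈ 1,679.5497.
Difference ≈ 334.8740 in favor of B.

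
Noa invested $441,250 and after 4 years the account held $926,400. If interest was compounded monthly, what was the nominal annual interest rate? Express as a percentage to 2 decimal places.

18.69%

The 48-period growth factor is 926,400/441,250 = 2.09949.
r/12 = 2.09949^(1/48) − 1 ≈ 0.015572, so r ≈ 12·0.015572 = 18.68636%.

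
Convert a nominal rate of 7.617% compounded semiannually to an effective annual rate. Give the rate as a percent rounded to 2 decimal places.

EAR = (1 + 7.617%/2)^2 − 1 = (1 + 0.038085)^2 − 1.
(1 + 0.038085)^2 ≈ 1.07762, so EAR ≈ 7.76205%.

7.76%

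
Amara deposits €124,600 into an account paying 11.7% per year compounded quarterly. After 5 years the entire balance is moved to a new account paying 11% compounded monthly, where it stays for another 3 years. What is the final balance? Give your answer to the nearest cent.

Phase 1: 124,600·(1 + 0.02925)^20 ≈ 221,786.7289.
Phase 2: 221,786.7289·(1 + 0.11/12)^36 ≈ 308,034.8481.

€308,034.85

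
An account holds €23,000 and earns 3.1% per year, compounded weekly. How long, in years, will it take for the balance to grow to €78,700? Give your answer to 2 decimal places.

39.69 years

We need (1 + 0.000596154)^(52t) = 3.4217, so 52t = ln 3.4217 / ln 1.000596 ≈ 2064.0907.
t ≈ 2064.0907/52 = 39.6941 years.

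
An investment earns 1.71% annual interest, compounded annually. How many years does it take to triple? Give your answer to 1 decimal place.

(1 + 0.0171)^t = 3.
t = ln 3 / ln(1 + 0.0171) ≈ 1.0986/0.0169554 ≈ 64.7941.

64.8 years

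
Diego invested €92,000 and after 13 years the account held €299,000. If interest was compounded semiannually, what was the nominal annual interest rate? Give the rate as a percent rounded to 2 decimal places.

(1 + r/2)^26 = 299,000/92,000 = 3.25.
1 + r/2 = 3.25^(1/26) ≈ 1.046376, so r/2 ≈ 0.0463761.
r ≈ 2·0.0463761 = 9.27522%.

9.28%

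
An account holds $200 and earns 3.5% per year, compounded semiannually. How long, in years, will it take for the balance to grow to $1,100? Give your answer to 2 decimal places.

We need (1 + 0.0175)^(2t) = 5.5, so 2t = ln 5.5 / ln 1.0175 ≈ 98.2641.
t ≈ 98.2641/2 = 49.1320 years.

49.13 years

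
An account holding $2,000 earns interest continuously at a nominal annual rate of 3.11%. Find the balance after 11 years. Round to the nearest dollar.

$2,816

A = P·e^(rt) = 2,000·e^(0.0311·11) = 2,000·e^0.3421.
e^0.3421 ≈ 1.407901081, so A ≈ 2,815.8022.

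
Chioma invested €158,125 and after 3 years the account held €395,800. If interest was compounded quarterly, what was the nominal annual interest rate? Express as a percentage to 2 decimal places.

31.78%

(1 + r/4)^12 = 395,800/158,125 = 2.50308.
1 + r/4 = 2.50308^(1/12) ≈ 1.079459, so r/4 ≈ 0.0794593.
r ≈ 4·0.0794593 = 31.78372%.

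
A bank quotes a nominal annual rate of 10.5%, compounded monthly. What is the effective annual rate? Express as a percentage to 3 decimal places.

11.020%

One year is 12 periods at 0.00875 each: (1 + 0.00875)^12 ≈ 1.110203.
EAR = 1.110203 − 1 ≈ 11.02035%.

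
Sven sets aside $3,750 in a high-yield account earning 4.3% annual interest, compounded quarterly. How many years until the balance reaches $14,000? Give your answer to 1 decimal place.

We need (1 + 0.01075)^(4t) = 3.7333, so 4t = ln 3.7333 / ln 1.01075 ≈ 123.1972.
t ≈ 123.1972/4 = 30.7993 years.

30.8 years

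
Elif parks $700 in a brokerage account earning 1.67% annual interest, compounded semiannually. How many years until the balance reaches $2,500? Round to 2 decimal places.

(1 + 0.00835)^(2t) = 2,500/700 = 3.5714.
2t·ln(1 + 0.00835) = ln(3.5714); 2t = 1.273/0.00831533 ≈ 153.0866.
t ≈ 76.5433 years.

76.54 years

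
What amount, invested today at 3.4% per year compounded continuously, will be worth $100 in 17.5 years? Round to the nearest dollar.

P = A·e^(−rt) = 100·e^(−0.595).
e^(−0.595) ≈ 0.55156257, so P ≈ 55.1563.

$55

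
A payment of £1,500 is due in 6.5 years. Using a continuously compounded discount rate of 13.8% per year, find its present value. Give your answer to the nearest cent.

P = A·e^(−rt) = 1,500·e^(−0.897).
e^(−0.897) ≈ 0.4077912001, so P ≈ 611.6868.

£611.69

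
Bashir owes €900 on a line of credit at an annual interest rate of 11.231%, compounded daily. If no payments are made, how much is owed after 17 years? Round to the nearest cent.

Growth factor = (1 + 0.11231/365)^6205 ≈ 6.746179336.
A ≈ 900 × 6.746179336 ≈ 6,071.5614.

€6,071.56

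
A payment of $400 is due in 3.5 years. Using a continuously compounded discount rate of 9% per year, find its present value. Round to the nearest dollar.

P = A·e^(−rt) = 400·e^(−0.315).
e^(−0.315) ≈ 0.729788874, so P ≈ 291.9155.

$292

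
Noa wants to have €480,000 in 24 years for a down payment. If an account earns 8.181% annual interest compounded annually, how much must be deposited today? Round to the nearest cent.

€72,713.90

Growth factor = (1 + 0.08181)^24 ≈ 6.60121380761.
P = 480,000/6.60121380761 ≈ 72,713.8999.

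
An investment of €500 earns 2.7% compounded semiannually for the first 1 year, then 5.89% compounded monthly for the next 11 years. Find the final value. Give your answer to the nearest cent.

After 1 years at 2.7%: 500 × 1.02718225 ≈ 513.5911.
Then 11 years at 5.89%: 513.5911 × 1.9084953 ≈ 980.1862.

€980.19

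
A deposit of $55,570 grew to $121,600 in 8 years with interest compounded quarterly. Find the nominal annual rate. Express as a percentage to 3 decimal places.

9.909%

The 32-period growth factor is 121,600/55,570 = 2.18823.
r/4 = 2.18823^(1/32) − 1 ≈ 0.0247736, so r ≈ 4·0.0247736 = 9.90942%.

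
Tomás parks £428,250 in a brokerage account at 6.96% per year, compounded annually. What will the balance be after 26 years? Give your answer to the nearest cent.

Annual rate = 6.96% = 0.0696; years = 26.
A = 428,250·(1 + 0.0696)^26 ≈ 428,250·5.751170601424 ≈ 2,462,938.8101.

£2,462,938.81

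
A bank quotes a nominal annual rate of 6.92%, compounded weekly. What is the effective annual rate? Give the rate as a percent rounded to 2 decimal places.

7.16%

One year is 52 periods at 0.00133077 each: (1 + 0.00133077)^52 ≈ 1.071601.
EAR = 1.071601 − 1 ≈ 7.16012%.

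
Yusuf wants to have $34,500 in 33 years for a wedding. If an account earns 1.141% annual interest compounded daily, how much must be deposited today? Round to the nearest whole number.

$23,675

Periodic rate = 1.141%/365 = 0.0000312603; 12045 periods.
P = 34,500/(1 + 0.01141/365)^12045 ≈ 34,500/1.4572106795 ≈ 23,675.3686.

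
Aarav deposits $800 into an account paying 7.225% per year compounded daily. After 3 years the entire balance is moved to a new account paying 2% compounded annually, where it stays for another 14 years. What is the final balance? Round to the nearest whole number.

Phase 1: 800·(1 + 0.07225/365)^1095 ≈ 993.6055.
Phase 2: 993.6055·(1 + 0.02)^14 ≈ 1,311.0414.

$1,311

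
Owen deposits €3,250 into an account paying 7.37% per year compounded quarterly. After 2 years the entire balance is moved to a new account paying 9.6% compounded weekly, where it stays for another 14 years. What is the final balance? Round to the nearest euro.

Phase 1: 3,250·(1 + 0.018425)^8 ≈ 3,761.1077.
Phase 2: 3,761.1077·(1 + 0.096/52)^728 ≈ 14,403.5461.

€14,404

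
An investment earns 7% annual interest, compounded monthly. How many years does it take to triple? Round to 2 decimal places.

15.74 years

(1 + 0.00583333)^(12t) = 3.
12t = ln 3 / ln(1 + 0.00583333) ≈ 1.0986/0.00581639 ≈ 188.8823.
t ≈ 15.7402.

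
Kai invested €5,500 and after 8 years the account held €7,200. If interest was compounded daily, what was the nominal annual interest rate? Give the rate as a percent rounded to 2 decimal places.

3.37%

The 2920-period growth factor is 7,200/5,500 = 1.30909.
r/365 = 1.30909^(1/2920) − 1 ≈ 0.0000922416, so r ≈ 365·0.0000922416 = 3.36682%.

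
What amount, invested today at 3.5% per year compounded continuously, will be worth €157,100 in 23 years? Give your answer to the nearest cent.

P = A·e^(−rt) = 157,100·e^(−0.805).
e^(−0.805) ≈ 0.447087926559, so P ≈ 70,237.5133.

€70,237.51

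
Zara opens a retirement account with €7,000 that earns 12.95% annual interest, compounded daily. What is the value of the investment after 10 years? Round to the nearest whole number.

Periodic rate = 12.95%/365 = 0.000354795; periods = 365·10 = 3650.
A = 7,000·(1 + 0.1295/365)^3650 ≈ 7,000·3.6501575275 ≈ 25,551.1027.

€25,551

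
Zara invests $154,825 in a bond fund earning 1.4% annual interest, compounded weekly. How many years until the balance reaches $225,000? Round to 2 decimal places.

We need (1 + 0.000269231)^(52t) = 1.4533, so 52t = ln 1.4533 / ln 1.000269 ≈ 1388.6053.
t ≈ 1388.6053/52 = 26.7039 years.

26.70 years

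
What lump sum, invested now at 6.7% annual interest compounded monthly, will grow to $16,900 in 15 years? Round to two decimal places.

$6,203.47

Periodic rate = 6.7%/12 = 0.00558333; 180 periods.
P = 16,900/(1 + 0.067/12)^180 ≈ 16,900/2.7242816389 ≈ 6,203.4702.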